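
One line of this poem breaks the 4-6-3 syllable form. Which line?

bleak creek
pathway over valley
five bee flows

Line 1: bleak (1), creek (1) → 2 (expected 4)
Line 2: pathway (2), over (2), valley (2) → 6 ✓
Line 3: five (1), bee (1), flows (1) → 3 ✓

The first line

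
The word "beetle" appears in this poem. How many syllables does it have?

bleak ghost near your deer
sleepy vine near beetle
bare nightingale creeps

2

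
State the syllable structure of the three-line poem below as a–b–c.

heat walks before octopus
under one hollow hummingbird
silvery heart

Line 1: heat(1) + walks(1) + before(2) + octopus(3) = 7
Line 2: under(2) + one(1) + hollow(2) + hummingbird(3) = 8
Line 3: silvery(3) + heart(1) = 4

7–8–4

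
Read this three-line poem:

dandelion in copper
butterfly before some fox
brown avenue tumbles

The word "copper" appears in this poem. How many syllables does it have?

"copper" has 2 syllables.

2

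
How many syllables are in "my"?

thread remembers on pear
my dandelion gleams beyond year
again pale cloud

1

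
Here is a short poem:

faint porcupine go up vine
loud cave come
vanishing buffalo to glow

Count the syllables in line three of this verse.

8

Line three: vanishing (3), buffalo (3), to (1), glow (1) → 8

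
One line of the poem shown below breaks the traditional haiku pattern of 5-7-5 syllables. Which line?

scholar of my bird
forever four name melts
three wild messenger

The second line

Line 1: "scholar of my bird": 2+1+1+1 = 5 ✓
Line 2: "forever four name melts": 3+1+1+1 = 6 (expected 7)
Line 3: "three wild messenger": 1+1+3 = 5 ✓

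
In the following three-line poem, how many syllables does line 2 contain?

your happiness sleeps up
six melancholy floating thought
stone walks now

Line 2: six(1) + melancholy(4) + floating(2) + thought(1) = 8

8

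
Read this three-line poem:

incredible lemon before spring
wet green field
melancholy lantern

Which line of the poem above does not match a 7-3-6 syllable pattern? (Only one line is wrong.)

Line 1: "incredible lemon before spring": 4+2+2+1 = 9 (expected 7)
Line 2: "wet green field": 1+1+1 = 3 ✓
Line 3: "melancholy lantern": 4+2 = 6 ✓

The first line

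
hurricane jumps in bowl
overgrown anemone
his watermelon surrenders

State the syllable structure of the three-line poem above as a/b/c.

6/7/8

Line 1: "hurricane jumps in bowl": 3+1+1+1 = 6
Line 2: "overgrown anemone": 3+4 = 7
Line 3: "his watermelon surrenders": 1+4+3 = 8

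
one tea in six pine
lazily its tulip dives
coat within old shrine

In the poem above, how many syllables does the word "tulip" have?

"tulip" has 2 syllables.

2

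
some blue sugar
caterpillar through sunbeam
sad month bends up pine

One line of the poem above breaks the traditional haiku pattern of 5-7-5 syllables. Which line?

Line 1: "some blue sugar": 1+1+2 = 4 (expected 5)
Line 2: "caterpillar through sunbeam": 4+1+2 = 7 ✓
Line 3: "sad month bends up pine": 1+1+1+1+1 = 5 ✓

The first line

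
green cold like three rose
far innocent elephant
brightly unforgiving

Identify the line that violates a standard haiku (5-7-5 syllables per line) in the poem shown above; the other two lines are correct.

Line 1: green (1), cold (1), like (1), three (1), rose (1) → 5 ✓
Line 2: far (1), innocent (3), elephant (3) → 7 ✓
Line 3: brightly (2), unforgiving (4) → 6 (expected 5)

The third line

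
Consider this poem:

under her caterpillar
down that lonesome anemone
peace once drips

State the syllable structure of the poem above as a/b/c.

7/8/3

Line 1: under(2) + her(1) + caterpillar(4) = 7
Line 2: down(1) + that(1) + lonesome(2) + anemone(4) = 8
Line 3: peace(1) + once(1) + drips(1) = 3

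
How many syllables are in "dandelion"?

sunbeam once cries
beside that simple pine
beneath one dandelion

"dandelion" has 4 syllables.

4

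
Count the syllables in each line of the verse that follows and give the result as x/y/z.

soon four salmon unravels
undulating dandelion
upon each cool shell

Line 1: soon (1), four (1), salmon (2), unravels (3) → 7
Line 2: undulating (4), dandelion (4) → 8
Line 3: upon (2), each (1), cool (1), shell (1) → 5

7/8/5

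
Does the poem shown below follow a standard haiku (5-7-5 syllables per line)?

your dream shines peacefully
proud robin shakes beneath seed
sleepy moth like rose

No

Line 1: "your dream shines peacefully": 1+1+1+3 = 6 (expected 5)
Line 2: "proud robin shakes beneath seed": 1+2+1+2+1 = 7 ✓
Line 3: "sleepy moth like rose": 2+1+1+1 = 5 ✓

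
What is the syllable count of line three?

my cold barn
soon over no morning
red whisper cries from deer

6

Line three: "red whisper cries from deer": 1+2+1+1+1 = 6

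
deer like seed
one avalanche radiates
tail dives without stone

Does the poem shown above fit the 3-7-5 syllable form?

Line 1: deer(1) + like(1) + seed(1) = 3 ✓
Line 2: one(1) + avalanche(3) + radiates(3) = 7 ✓
Line 3: tail(1) + dives(1) + without(2) + stone(1) = 5 ✓

Yes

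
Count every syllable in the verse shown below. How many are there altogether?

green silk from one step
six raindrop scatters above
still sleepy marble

17

Line 1: "green silk from one step": 1+1+1+1+1 = 5
Line 2: "six raindrop scatters above": 1+2+2+2 = 7
Line 3: "still sleepy marble": 1+2+2 = 5
Total: 5 + 7 + 5 = 17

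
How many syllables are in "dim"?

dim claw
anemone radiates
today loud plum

1

"dim" has 1 syllable.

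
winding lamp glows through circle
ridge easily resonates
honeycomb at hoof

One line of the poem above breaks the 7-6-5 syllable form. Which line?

Line 1: "winding lamp glows through circle": 2+1+1+1+2 = 7 ✓
Line 2: "ridge easily resonates": 1+3+3 = 7 (expected 6)
Line 3: "honeycomb at hoof": 3+1+1 = 5 ✓

The second line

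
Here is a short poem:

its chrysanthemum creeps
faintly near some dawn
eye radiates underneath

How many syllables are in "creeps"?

1

"creeps" has 1 syllable.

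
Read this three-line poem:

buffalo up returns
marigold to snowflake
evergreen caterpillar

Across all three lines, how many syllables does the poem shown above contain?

Line 1: "buffalo up returns": 3+1+2 = 6
Line 2: "marigold to snowflake": 3+1+2 = 6
Line 3: "evergreen caterpillar": 3+4 = 7
Total: 6 + 6 + 7 = 19

19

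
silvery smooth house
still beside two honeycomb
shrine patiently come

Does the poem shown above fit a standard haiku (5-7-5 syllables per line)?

Line 1: silvery(3) + smooth(1) + house(1) = 5 ✓
Line 2: still(1) + beside(2) + two(1) + honeycomb(3) = 7 ✓
Line 3: shrine(1) + patiently(3) + come(1) = 5 ✓

Yes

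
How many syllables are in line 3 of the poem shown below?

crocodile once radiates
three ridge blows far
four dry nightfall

Line 3: four (1), dry (1), nightfall (2) → 4

4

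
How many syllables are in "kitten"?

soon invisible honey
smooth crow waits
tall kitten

2

"kitten" has 2 syllables.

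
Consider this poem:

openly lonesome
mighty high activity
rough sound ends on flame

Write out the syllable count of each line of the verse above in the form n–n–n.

5–7–5

Line 1: openly(3) + lonesome(2) = 5
Line 2: mighty(2) + high(1) + activity(4) = 7
Line 3: rough(1) + sound(1) + ends(1) + on(1) + flame(1) = 5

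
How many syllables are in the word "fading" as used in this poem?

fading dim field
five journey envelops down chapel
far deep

2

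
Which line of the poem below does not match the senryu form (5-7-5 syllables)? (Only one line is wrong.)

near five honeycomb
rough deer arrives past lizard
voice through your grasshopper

Line 3

Line 1: near(1) + five(1) + honeycomb(3) = 5 ✓
Line 2: rough(1) + deer(1) + arrives(2) + past(1) + lizard(2) = 7 ✓
Line 3: voice(1) + through(1) + your(1) + grasshopper(3) = 6 (expected 5)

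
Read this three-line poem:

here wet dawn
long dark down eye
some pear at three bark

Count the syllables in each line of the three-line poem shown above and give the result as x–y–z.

Line 1: here(1) + wet(1) + dawn(1) = 3
Line 2: long(1) + dark(1) + down(1) + eye(1) = 4
Line 3: some(1) + pear(1) + at(1) + three(1) + bark(1) = 5

3–4–5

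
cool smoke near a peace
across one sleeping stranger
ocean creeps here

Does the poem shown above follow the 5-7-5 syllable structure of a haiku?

Line 1: "cool smoke near a peace": 1+1+1+1+1 = 5 ✓
Line 2: "across one sleeping stranger": 2+1+2+2 = 7 ✓
Line 3: "ocean creeps here": 2+1+1 = 4 (expected 5)

No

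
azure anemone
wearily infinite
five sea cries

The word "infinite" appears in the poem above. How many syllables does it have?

3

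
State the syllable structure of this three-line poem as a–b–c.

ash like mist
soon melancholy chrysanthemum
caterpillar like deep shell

Line 1: "ash like mist": 1+1+1 = 3
Line 2: "soon melancholy chrysanthemum": 1+4+4 = 9
Line 3: "caterpillar like deep shell": 4+1+1+1 = 7

3–9–7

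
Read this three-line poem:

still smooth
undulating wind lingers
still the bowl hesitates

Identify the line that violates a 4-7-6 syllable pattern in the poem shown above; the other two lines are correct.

The first line

Line 1: still(1) + smooth(1) = 2 (expected 4)
Line 2: undulating(4) + wind(1) + lingers(2) = 7 ✓
Line 3: still(1) + the(1) + bowl(1) + hesitates(3) = 6 ✓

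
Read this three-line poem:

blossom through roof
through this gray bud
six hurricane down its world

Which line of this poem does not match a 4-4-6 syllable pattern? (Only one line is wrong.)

Line 3

Line 1: blossom (2), through (1), roof (1) → 4 ✓
Line 2: through (1), this (1), gray (1), bud (1) → 4 ✓
Line 3: six (1), hurricane (3), down (1), its (1), world (1) → 7 (expected 6)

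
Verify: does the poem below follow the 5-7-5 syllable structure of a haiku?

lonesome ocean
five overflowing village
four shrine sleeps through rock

Line 1: "lonesome ocean": 2+2 = 4 (expected 5)
Line 2: "five overflowing village": 1+4+2 = 7 ✓
Line 3: "four shrine sleeps through rock": 1+1+1+1+1 = 5 ✓

No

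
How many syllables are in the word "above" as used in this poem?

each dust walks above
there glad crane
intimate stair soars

"above" has 2 syllables.

2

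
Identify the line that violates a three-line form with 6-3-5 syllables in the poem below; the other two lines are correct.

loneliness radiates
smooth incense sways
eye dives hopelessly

The second line

Line 1: loneliness (3), radiates (3) → 6 ✓
Line 2: smooth (1), incense (2), sways (1) → 4 (expected 3)
Line 3: eye (1), dives (1), hopelessly (3) → 5 ✓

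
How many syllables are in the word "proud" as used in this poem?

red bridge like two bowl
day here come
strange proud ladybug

"proud" has 1 syllable.

1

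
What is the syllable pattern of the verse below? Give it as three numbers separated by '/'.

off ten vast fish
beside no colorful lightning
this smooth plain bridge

Line 1: "off ten vast fish": 1+1+1+1 = 4
Line 2: "beside no colorful lightning": 2+1+3+2 = 8
Line 3: "this smooth plain bridge": 1+1+1+1 = 4

4/8/4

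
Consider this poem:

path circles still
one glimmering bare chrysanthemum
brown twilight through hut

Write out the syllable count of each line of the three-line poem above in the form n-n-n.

Line 1: path (1), circles (2), still (1) → 4
Line 2: one (1), glimmering (3), bare (1), chrysanthemum (4) → 9
Line 3: brown (1), twilight (2), through (1), hut (1) → 5

4-9-5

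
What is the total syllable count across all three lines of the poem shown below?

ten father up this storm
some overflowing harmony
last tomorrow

Line 1: ten(1) + father(2) + up(1) + this(1) + storm(1) = 6
Line 2: some(1) + overflowing(4) + harmony(3) = 8
Line 3: last(1) + tomorrow(3) = 4
Total: 6 + 8 + 4 = 18

18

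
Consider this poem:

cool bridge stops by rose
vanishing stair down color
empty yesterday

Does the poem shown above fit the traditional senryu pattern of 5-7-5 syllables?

Line 1: cool(1) + bridge(1) + stops(1) + by(1) + rose(1) = 5 ✓
Line 2: vanishing(3) + stair(1) + down(1) + color(2) = 7 ✓
Line 3: empty(2) + yesterday(3) = 5 ✓

Yes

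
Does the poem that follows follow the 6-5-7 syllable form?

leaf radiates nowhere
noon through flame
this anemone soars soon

No

Line 1: leaf(1) + radiates(3) + nowhere(2) = 6 ✓
Line 2: noon(1) + through(1) + flame(1) = 3 (expected 5)
Line 3: this(1) + anemone(4) + soars(1) + soon(1) = 7 ✓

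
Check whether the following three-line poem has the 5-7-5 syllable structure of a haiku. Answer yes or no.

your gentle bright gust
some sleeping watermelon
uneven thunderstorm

Line 1: your(1) + gentle(2) + bright(1) + gust(1) = 5 ✓
Line 2: some(1) + sleeping(2) + watermelon(4) = 7 ✓
Line 3: uneven(3) + thunderstorm(3) = 6 (expected 5)

No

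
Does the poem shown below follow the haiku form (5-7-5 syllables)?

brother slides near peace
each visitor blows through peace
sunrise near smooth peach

Yes

Line 1: "brother slides near peace": 2+1+1+1 = 5 ✓
Line 2: "each visitor blows through peace": 1+3+1+1+1 = 7 ✓
Line 3: "sunrise near smooth peach": 2+1+1+1 = 5 ✓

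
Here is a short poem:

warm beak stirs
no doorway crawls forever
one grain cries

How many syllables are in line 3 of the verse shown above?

3

Line 3: one (1), grain (1), cries (1) → 3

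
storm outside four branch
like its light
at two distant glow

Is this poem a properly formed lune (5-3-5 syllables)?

Yes

Line 1: storm(1) + outside(2) + four(1) + branch(1) = 5 ✓
Line 2: like(1) + its(1) + light(1) = 3 ✓
Line 3: at(1) + two(1) + distant(2) + glow(1) = 5 ✓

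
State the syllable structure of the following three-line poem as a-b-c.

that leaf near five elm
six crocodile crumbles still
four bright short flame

5-7-4

Line 1: that (1), leaf (1), near (1), five (1), elm (1) → 5
Line 2: six (1), crocodile (3), crumbles (2), still (1) → 7
Line 3: four (1), bright (1), short (1), flame (1) → 4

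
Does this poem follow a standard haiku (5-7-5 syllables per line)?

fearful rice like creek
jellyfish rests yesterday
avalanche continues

Line 1: fearful(2) + rice(1) + like(1) + creek(1) = 5 ✓
Line 2: jellyfish(3) + rests(1) + yesterday(3) = 7 ✓
Line 3: avalanche(3) + continues(3) = 6 (expected 5)

No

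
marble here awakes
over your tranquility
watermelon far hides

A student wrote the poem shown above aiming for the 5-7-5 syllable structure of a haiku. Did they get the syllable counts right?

No

Line 1: "marble here awakes": 2+1+2 = 5 ✓
Line 2: "over your tranquility": 2+1+4 = 7 ✓
Line 3: "watermelon far hides": 4+1+1 = 6 (expected 5)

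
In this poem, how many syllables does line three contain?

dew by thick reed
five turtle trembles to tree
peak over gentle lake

Line three: peak (1), over (2), gentle (2), lake (1) → 6

6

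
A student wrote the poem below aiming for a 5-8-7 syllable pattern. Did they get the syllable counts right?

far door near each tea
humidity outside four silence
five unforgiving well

Line 1: far (1), door (1), near (1), each (1), tea (1) → 5 ✓
Line 2: humidity (4), outside (2), four (1), silence (2) → 9 (expected 8)
Line 3: five (1), unforgiving (4), well (1) → 6 (expected 7)

No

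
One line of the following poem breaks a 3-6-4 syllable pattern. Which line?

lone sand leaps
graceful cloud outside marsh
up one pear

Line 1: lone(1) + sand(1) + leaps(1) = 3 ✓
Line 2: graceful(2) + cloud(1) + outside(2) + marsh(1) = 6 ✓
Line 3: up(1) + one(1) + pear(1) = 3 (expected 4)

Line 3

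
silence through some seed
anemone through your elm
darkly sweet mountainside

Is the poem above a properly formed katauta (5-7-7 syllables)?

Line 1: silence (2), through (1), some (1), seed (1) → 5 ✓
Line 2: anemone (4), through (1), your (1), elm (1) → 7 ✓
Line 3: darkly (2), sweet (1), mountainside (3) → 6 (expected 7)

No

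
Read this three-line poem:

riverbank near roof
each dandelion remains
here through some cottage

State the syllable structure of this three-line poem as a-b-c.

Line 1: "riverbank near roof": 3+1+1 = 5
Line 2: "each dandelion remains": 1+4+2 = 7
Line 3: "here through some cottage": 1+1+1+2 = 5

5-7-5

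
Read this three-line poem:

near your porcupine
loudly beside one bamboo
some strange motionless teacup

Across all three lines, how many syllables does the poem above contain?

19

Line 1: near(1) + your(1) + porcupine(3) = 5
Line 2: loudly(2) + beside(2) + one(1) + bamboo(2) = 7
Line 3: some(1) + strange(1) + motionless(3) + teacup(2) = 7
Total: 5 + 7 + 7 = 19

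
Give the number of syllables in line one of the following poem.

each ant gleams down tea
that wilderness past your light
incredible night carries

5

Line one: each(1) + ant(1) + gleams(1) + down(1) + tea(1) = 5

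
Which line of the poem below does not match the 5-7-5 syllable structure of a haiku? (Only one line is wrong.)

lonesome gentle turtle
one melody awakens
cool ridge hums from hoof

Line 1

Line 1: lonesome(2) + gentle(2) + turtle(2) = 6 (expected 5)
Line 2: one(1) + melody(3) + awakens(3) = 7 ✓
Line 3: cool(1) + ridge(1) + hums(1) + from(1) + hoof(1) = 5 ✓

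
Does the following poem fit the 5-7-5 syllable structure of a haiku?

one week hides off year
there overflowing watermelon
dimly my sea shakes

Line 1: one(1) + week(1) + hides(1) + off(1) + year(1) = 5 ✓
Line 2: there(1) + overflowing(4) + watermelon(4) = 9 (expected 7)
Line 3: dimly(2) + my(1) + sea(1) + shakes(1) = 5 ✓

No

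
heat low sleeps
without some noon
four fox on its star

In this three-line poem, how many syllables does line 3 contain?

5

Line 3: four(1) + fox(1) + on(1) + its(1) + star(1) = 5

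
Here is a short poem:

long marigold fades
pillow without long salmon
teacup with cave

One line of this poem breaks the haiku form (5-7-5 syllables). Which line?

Line 3

Line 1: long(1) + marigold(3) + fades(1) = 5 ✓
Line 2: pillow(2) + without(2) + long(1) + salmon(2) = 7 ✓
Line 3: teacup(2) + with(1) + cave(1) = 4 (expected 5)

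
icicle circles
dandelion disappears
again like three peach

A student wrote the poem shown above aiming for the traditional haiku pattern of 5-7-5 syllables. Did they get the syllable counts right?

Yes

Line 1: icicle(3) + circles(2) = 5 ✓
Line 2: dandelion(4) + disappears(3) = 7 ✓
Line 3: again(2) + like(1) + three(1) + peach(1) = 5 ✓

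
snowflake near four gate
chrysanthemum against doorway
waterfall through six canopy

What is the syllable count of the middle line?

The middle line: chrysanthemum (4), against (2), doorway (2) → 8

8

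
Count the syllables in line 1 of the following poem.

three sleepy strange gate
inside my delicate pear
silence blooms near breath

Line 1: three (1), sleepy (2), strange (1), gate (1) → 5

5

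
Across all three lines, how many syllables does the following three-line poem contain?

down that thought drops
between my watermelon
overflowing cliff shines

17

Line 1: down(1) + that(1) + thought(1) + drops(1) = 4
Line 2: between(2) + my(1) + watermelon(4) = 7
Line 3: overflowing(4) + cliff(1) + shines(1) = 6
Total: 4 + 7 + 6 = 17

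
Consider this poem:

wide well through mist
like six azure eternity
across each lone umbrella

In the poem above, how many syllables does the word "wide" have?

1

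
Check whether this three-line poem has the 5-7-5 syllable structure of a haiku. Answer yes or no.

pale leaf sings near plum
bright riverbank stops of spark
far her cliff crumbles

Yes

Line 1: pale(1) + leaf(1) + sings(1) + near(1) + plum(1) = 5 ✓
Line 2: bright(1) + riverbank(3) + stops(1) + of(1) + spark(1) = 7 ✓
Line 3: far(1) + her(1) + cliff(1) + crumbles(2) = 5 ✓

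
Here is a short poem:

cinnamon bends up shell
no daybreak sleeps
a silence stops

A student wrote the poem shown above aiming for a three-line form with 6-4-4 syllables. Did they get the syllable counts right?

Yes

Line 1: "cinnamon bends up shell": 3+1+1+1 = 6 ✓
Line 2: "no daybreak sleeps": 1+2+1 = 4 ✓
Line 3: "a silence stops": 1+2+1 = 4 ✓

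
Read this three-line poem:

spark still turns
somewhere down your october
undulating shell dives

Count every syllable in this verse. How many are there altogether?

16

Line 1: spark(1) + still(1) + turns(1) = 3
Line 2: somewhere(2) + down(1) + your(1) + october(3) = 7
Line 3: undulating(4) + shell(1) + dives(1) = 6
Total: 3 + 7 + 6 = 16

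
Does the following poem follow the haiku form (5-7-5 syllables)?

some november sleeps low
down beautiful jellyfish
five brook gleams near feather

Line 1: some(1) + november(3) + sleeps(1) + low(1) = 6 (expected 5)
Line 2: down(1) + beautiful(3) + jellyfish(3) = 7 ✓
Line 3: five(1) + brook(1) + gleams(1) + near(1) + feather(2) = 6 (expected 5)

No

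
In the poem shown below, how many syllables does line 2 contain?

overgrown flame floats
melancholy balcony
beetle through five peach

7

Line 2: melancholy(4) + balcony(3) = 7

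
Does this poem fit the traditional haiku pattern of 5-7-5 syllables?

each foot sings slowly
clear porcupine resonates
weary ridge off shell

Yes

Line 1: "each foot sings slowly": 1+1+1+2 = 5 ✓
Line 2: "clear porcupine resonates": 1+3+3 = 7 ✓
Line 3: "weary ridge off shell": 2+1+1+1 = 5 ✓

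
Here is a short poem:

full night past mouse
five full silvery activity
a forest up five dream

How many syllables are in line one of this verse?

4

Line one: full(1) + night(1) + past(1) + mouse(1) = 4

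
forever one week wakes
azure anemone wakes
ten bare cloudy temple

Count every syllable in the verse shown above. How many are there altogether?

Line 1: forever(3) + one(1) + week(1) + wakes(1) = 6
Line 2: azure(2) + anemone(4) + wakes(1) = 7
Line 3: ten(1) + bare(1) + cloudy(2) + temple(2) = 6
Total: 6 + 7 + 6 = 19

19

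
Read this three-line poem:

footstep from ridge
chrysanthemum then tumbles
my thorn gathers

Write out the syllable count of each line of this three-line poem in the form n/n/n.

4/7/4

Line 1: footstep (2), from (1), ridge (1) → 4
Line 2: chrysanthemum (4), then (1), tumbles (2) → 7
Line 3: my (1), thorn (1), gathers (2) → 4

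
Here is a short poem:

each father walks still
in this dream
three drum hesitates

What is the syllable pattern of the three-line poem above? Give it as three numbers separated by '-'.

5-3-5

Line 1: each(1) + father(2) + walks(1) + still(1) = 5
Line 2: in(1) + this(1) + dream(1) = 3
Line 3: three(1) + drum(1) + hesitates(3) = 5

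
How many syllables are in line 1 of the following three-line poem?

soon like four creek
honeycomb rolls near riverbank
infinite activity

4

Line 1: soon (1), like (1), four (1), creek (1) → 4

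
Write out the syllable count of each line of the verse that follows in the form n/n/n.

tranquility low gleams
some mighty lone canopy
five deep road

6/7/3

Line 1: tranquility(4) + low(1) + gleams(1) = 6
Line 2: some(1) + mighty(2) + lone(1) + canopy(3) = 7
Line 3: five(1) + deep(1) + road(1) = 3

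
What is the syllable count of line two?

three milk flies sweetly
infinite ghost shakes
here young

Line two: infinite (3), ghost (1), shakes (1) → 5

5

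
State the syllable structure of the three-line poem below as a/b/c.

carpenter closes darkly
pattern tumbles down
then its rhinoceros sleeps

7/5/7

Line 1: "carpenter closes darkly": 3+2+2 = 7
Line 2: "pattern tumbles down": 2+2+1 = 5
Line 3: "then its rhinoceros sleeps": 1+1+4+1 = 7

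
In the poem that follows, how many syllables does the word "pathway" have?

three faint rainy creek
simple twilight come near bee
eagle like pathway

"pathway" has 2 syllables.

2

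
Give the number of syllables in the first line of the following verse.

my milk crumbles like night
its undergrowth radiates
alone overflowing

6

The first line: "my milk crumbles like night": 1+1+2+1+1 = 6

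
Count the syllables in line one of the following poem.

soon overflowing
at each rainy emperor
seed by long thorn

5

Line one: soon (1), overflowing (4) → 5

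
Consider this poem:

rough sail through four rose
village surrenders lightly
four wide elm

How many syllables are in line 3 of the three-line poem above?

3

Line 3: "four wide elm": 1+1+1 = 3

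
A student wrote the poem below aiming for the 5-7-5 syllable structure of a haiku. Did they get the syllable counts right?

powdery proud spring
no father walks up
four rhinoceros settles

No

Line 1: powdery(3) + proud(1) + spring(1) = 5 ✓
Line 2: no(1) + father(2) + walks(1) + up(1) = 5 (expected 7)
Line 3: four(1) + rhinoceros(4) + settles(2) = 7 (expected 5)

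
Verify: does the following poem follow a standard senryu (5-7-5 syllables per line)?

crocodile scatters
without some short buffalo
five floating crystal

Yes

Line 1: "crocodile scatters": 3+2 = 5 ✓
Line 2: "without some short buffalo": 2+1+1+3 = 7 ✓
Line 3: "five floating crystal": 1+2+2 = 5 ✓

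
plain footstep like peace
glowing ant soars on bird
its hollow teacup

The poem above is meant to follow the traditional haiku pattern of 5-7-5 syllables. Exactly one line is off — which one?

Line 1: plain(1) + footstep(2) + like(1) + peace(1) = 5 ✓
Line 2: glowing(2) + ant(1) + soars(1) + on(1) + bird(1) = 6 (expected 7)
Line 3: its(1) + hollow(2) + teacup(2) = 5 ✓

The second line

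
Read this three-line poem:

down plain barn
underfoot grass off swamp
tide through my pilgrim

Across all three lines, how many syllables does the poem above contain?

14

Line 1: "down plain barn": 1+1+1 = 3
Line 2: "underfoot grass off swamp": 3+1+1+1 = 6
Line 3: "tide through my pilgrim": 1+1+1+2 = 5
Total: 3 + 6 + 5 = 14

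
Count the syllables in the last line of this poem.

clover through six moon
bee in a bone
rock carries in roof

5

The last line: "rock carries in roof": 1+2+1+1 = 5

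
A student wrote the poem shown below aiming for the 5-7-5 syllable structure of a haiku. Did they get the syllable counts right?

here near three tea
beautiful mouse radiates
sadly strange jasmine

Line 1: here (1), near (1), three (1), tea (1) → 4 (expected 5)
Line 2: beautiful (3), mouse (1), radiates (3) → 7 ✓
Line 3: sadly (2), strange (1), jasmine (2) → 5 ✓

No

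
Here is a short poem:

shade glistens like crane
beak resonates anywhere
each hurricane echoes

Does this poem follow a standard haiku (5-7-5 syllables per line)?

No

Line 1: "shade glistens like crane": 1+2+1+1 = 5 ✓
Line 2: "beak resonates anywhere": 1+3+3 = 7 ✓
Line 3: "each hurricane echoes": 1+3+2 = 6 (expected 5)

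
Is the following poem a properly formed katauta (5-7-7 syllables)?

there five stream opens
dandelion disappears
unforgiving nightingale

Yes

Line 1: "there five stream opens": 1+1+1+2 = 5 ✓
Line 2: "dandelion disappears": 4+3 = 7 ✓
Line 3: "unforgiving nightingale": 4+3 = 7 ✓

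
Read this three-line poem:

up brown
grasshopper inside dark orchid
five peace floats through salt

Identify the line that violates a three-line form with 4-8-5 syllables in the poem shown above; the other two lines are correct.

Line 1: up(1) + brown(1) = 2 (expected 4)
Line 2: grasshopper(3) + inside(2) + dark(1) + orchid(2) = 8 ✓
Line 3: five(1) + peace(1) + floats(1) + through(1) + salt(1) = 5 ✓

Line 1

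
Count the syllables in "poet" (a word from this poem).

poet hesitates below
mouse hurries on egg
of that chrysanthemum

2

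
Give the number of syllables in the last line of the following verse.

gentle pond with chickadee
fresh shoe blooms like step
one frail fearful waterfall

The last line: one (1), frail (1), fearful (2), waterfall (3) → 7

7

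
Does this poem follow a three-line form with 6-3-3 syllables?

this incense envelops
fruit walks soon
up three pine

Line 1: this (1), incense (2), envelops (3) → 6 ✓
Line 2: fruit (1), walks (1), soon (1) → 3 ✓
Line 3: up (1), three (1), pine (1) → 3 ✓

Yes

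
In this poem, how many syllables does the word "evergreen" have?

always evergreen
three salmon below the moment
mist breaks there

"evergreen" has 3 syllables.

3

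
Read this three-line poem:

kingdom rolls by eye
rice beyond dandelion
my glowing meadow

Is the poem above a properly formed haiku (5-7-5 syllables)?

Line 1: kingdom(2) + rolls(1) + by(1) + eye(1) = 5 ✓
Line 2: rice(1) + beyond(2) + dandelion(4) = 7 ✓
Line 3: my(1) + glowing(2) + meadow(2) = 5 ✓

Yes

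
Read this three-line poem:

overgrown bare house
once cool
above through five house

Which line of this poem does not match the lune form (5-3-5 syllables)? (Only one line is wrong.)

Line 2

Line 1: "overgrown bare house": 3+1+1 = 5 ✓
Line 2: "once cool": 1+1 = 2 (expected 3)
Line 3: "above through five house": 2+1+1+1 = 5 ✓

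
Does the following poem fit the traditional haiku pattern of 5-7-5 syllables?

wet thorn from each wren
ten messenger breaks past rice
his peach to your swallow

No

Line 1: wet (1), thorn (1), from (1), each (1), wren (1) → 5 ✓
Line 2: ten (1), messenger (3), breaks (1), past (1), rice (1) → 7 ✓
Line 3: his (1), peach (1), to (1), your (1), swallow (2) → 6 (expected 5)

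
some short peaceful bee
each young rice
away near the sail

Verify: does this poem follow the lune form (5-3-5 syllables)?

Line 1: some (1), short (1), peaceful (2), bee (1) → 5 ✓
Line 2: each (1), young (1), rice (1) → 3 ✓
Line 3: away (2), near (1), the (1), sail (1) → 5 ✓

Yes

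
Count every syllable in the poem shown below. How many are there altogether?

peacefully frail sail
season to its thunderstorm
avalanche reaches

17

Line 1: "peacefully frail sail": 3+1+1 = 5
Line 2: "season to its thunderstorm": 2+1+1+3 = 7
Line 3: "avalanche reaches": 3+2 = 5
Total: 5 + 7 + 5 = 17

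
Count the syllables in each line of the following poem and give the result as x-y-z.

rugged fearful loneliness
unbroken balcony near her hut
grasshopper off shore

7-9-5

Line 1: rugged(2) + fearful(2) + loneliness(3) = 7
Line 2: unbroken(3) + balcony(3) + near(1) + her(1) + hut(1) = 9
Line 3: grasshopper(3) + off(1) + shore(1) = 5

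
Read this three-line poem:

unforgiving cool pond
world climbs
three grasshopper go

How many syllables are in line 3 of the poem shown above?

5

Line 3: "three grasshopper go": 1+3+1 = 5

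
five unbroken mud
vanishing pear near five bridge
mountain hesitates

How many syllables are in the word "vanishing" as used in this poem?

3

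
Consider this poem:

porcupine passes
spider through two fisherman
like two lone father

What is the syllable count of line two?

7

Line two: spider(2) + through(1) + two(1) + fisherman(3) = 7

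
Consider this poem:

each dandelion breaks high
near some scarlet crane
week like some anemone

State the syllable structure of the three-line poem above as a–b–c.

Line 1: each(1) + dandelion(4) + breaks(1) + high(1) = 7
Line 2: near(1) + some(1) + scarlet(2) + crane(1) = 5
Line 3: week(1) + like(1) + some(1) + anemone(4) = 7

7–5–7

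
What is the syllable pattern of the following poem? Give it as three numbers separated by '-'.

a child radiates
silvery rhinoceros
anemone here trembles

Line 1: "a child radiates": 1+1+3 = 5
Line 2: "silvery rhinoceros": 3+4 = 7
Line 3: "anemone here trembles": 4+1+2 = 7

5-7-7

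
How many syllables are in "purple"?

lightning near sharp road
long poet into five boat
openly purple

2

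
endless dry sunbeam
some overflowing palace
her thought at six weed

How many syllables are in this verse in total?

17

Line 1: "endless dry sunbeam": 2+1+2 = 5
Line 2: "some overflowing palace": 1+4+2 = 7
Line 3: "her thought at six weed": 1+1+1+1+1 = 5
Total: 5 + 7 + 5 = 17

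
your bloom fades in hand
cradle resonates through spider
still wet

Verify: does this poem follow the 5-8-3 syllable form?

No

Line 1: "your bloom fades in hand": 1+1+1+1+1 = 5 ✓
Line 2: "cradle resonates through spider": 2+3+1+2 = 8 ✓
Line 3: "still wet": 1+1 = 2 (expected 3)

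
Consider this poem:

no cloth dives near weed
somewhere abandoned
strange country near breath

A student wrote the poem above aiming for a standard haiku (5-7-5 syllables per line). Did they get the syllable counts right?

No

Line 1: no (1), cloth (1), dives (1), near (1), weed (1) → 5 ✓
Line 2: somewhere (2), abandoned (3) → 5 (expected 7)
Line 3: strange (1), country (2), near (1), breath (1) → 5 ✓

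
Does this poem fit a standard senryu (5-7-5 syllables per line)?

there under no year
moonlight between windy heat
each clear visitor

Yes

Line 1: there(1) + under(2) + no(1) + year(1) = 5 ✓
Line 2: moonlight(2) + between(2) + windy(2) + heat(1) = 7 ✓
Line 3: each(1) + clear(1) + visitor(3) = 5 ✓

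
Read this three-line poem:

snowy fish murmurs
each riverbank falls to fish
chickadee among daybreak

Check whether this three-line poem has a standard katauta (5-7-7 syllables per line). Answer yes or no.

Line 1: "snowy fish murmurs": 2+1+2 = 5 ✓
Line 2: "each riverbank falls to fish": 1+3+1+1+1 = 7 ✓
Line 3: "chickadee among daybreak": 3+2+2 = 7 ✓

Yes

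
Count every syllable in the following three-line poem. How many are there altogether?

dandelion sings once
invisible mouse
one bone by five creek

Line 1: "dandelion sings once": 4+1+1 = 6
Line 2: "invisible mouse": 4+1 = 5
Line 3: "one bone by five creek": 1+1+1+1+1 = 5
Total: 6 + 5 + 5 = 16

16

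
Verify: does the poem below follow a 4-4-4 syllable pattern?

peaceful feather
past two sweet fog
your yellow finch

Line 1: peaceful(2) + feather(2) = 4 ✓
Line 2: past(1) + two(1) + sweet(1) + fog(1) = 4 ✓
Line 3: your(1) + yellow(2) + finch(1) = 4 ✓

Yes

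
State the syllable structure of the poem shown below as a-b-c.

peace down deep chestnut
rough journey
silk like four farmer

Line 1: peace (1), down (1), deep (1), chestnut (2) → 5
Line 2: rough (1), journey (2) → 3
Line 3: silk (1), like (1), four (1), farmer (2) → 5

5-3-5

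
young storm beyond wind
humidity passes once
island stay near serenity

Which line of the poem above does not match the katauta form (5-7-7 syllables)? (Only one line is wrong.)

Line 1: "young storm beyond wind": 1+1+2+1 = 5 ✓
Line 2: "humidity passes once": 4+2+1 = 7 ✓
Line 3: "island stay near serenity": 2+1+1+4 = 8 (expected 7)

Line 3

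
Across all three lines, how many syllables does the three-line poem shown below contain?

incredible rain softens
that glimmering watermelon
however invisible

22

Line 1: "incredible rain softens": 4+1+2 = 7
Line 2: "that glimmering watermelon": 1+3+4 = 8
Line 3: "however invisible": 3+4 = 7
Total: 7 + 8 + 7 = 22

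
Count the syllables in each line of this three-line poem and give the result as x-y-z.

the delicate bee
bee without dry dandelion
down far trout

5-8-3

Line 1: the(1) + delicate(3) + bee(1) = 5
Line 2: bee(1) + without(2) + dry(1) + dandelion(4) = 8
Line 3: down(1) + far(1) + trout(1) = 3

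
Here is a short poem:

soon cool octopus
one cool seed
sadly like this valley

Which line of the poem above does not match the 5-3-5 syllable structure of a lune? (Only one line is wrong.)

Line 3

Line 1: soon(1) + cool(1) + octopus(3) = 5 ✓
Line 2: one(1) + cool(1) + seed(1) = 3 ✓
Line 3: sadly(2) + like(1) + this(1) + valley(2) = 6 (expected 5)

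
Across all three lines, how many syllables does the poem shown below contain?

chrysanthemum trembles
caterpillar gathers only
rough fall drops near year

Line 1: chrysanthemum(4) + trembles(2) = 6
Line 2: caterpillar(4) + gathers(2) + only(2) = 8
Line 3: rough(1) + fall(1) + drops(1) + near(1) + year(1) = 5
Total: 6 + 8 + 5 = 19

19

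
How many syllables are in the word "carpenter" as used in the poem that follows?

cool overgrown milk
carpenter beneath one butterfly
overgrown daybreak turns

3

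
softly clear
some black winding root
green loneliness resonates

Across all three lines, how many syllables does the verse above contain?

15

Line 1: "softly clear": 2+1 = 3
Line 2: "some black winding root": 1+1+2+1 = 5
Line 3: "green loneliness resonates": 1+3+3 = 7
Total: 3 + 5 + 7 = 15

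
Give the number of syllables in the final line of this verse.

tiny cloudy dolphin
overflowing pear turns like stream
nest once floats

The final line: "nest once floats": 1+1+1 = 3

3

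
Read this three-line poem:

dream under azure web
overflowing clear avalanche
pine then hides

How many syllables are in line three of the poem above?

Line three: pine(1) + then(1) + hides(1) = 3

3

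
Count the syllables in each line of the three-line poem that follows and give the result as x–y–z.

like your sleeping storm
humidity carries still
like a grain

Line 1: "like your sleeping storm": 1+1+2+1 = 5
Line 2: "humidity carries still": 4+2+1 = 7
Line 3: "like a grain": 1+1+1 = 3

5–7–3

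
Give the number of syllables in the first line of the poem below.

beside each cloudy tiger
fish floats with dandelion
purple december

7

The first line: beside(2) + each(1) + cloudy(2) + tiger(2) = 7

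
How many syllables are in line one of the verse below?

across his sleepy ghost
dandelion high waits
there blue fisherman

Line one: across(2) + his(1) + sleepy(2) + ghost(1) = 6

6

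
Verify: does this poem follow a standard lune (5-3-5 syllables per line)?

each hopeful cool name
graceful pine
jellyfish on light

Line 1: each(1) + hopeful(2) + cool(1) + name(1) = 5 ✓
Line 2: graceful(2) + pine(1) = 3 ✓
Line 3: jellyfish(3) + on(1) + light(1) = 5 ✓

Yes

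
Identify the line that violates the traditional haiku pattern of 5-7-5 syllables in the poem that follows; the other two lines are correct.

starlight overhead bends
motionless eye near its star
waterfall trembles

Line 1

Line 1: starlight (2), overhead (3), bends (1) → 6 (expected 5)
Line 2: motionless (3), eye (1), near (1), its (1), star (1) → 7 ✓
Line 3: waterfall (3), trembles (2) → 5 ✓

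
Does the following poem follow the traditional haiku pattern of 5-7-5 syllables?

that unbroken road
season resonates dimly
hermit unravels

Yes

Line 1: that (1), unbroken (3), road (1) → 5 ✓
Line 2: season (2), resonates (3), dimly (2) → 7 ✓
Line 3: hermit (2), unravels (3) → 5 ✓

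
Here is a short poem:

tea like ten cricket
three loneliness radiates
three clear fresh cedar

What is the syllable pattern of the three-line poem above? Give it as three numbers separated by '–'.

Line 1: tea(1) + like(1) + ten(1) + cricket(2) = 5
Line 2: three(1) + loneliness(3) + radiates(3) = 7
Line 3: three(1) + clear(1) + fresh(1) + cedar(2) = 5

5–7–5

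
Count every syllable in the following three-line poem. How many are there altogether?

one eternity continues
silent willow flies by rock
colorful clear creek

20

Line 1: one(1) + eternity(4) + continues(3) = 8
Line 2: silent(2) + willow(2) + flies(1) + by(1) + rock(1) = 7
Line 3: colorful(3) + clear(1) + creek(1) = 5
Total: 8 + 7 + 5 = 20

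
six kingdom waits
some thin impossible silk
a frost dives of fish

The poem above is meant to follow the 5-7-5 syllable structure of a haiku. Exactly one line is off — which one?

Line 1

Line 1: six(1) + kingdom(2) + waits(1) = 4 (expected 5)
Line 2: some(1) + thin(1) + impossible(4) + silk(1) = 7 ✓
Line 3: a(1) + frost(1) + dives(1) + of(1) + fish(1) = 5 ✓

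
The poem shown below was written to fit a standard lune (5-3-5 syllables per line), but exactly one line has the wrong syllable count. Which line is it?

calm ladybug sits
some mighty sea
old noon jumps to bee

The second line

Line 1: calm(1) + ladybug(3) + sits(1) = 5 ✓
Line 2: some(1) + mighty(2) + sea(1) = 4 (expected 3)
Line 3: old(1) + noon(1) + jumps(1) + to(1) + bee(1) = 5 ✓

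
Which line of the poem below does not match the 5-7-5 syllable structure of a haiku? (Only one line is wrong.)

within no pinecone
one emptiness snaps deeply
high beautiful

The third line

Line 1: within(2) + no(1) + pinecone(2) = 5 ✓
Line 2: one(1) + emptiness(3) + snaps(1) + deeply(2) = 7 ✓
Line 3: high(1) + beautiful(3) = 4 (expected 5)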